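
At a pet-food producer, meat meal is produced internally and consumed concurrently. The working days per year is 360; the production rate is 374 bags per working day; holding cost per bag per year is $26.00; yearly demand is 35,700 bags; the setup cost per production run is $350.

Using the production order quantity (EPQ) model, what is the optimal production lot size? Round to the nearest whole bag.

1,144 bags

Daily demand d = 35,700/360 = 99.167; p = 374; 1 − d/p = 0.73485
EPQ = √(2DS / (H(1 − d/p)))
    = √(2 × 35,700 × 350 / (26 × 0.73485)) ≈ 1,143.66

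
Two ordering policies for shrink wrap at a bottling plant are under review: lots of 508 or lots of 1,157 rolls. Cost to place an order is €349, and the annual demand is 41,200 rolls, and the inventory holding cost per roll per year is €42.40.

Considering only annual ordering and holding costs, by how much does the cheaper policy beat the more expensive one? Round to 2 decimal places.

TC(Q) = (D/Q)S + (Q/2)H
TC(508) = (41,200/508)×349 + (508/2)×42.4 = €39,074.32
TC(1,157) = (41,200/1,157)×349 + (1,157/2)×42.4 = €36,956.06
|ΔTC| = |€39,074.32 − €36,956.06| = €2,118.27

€2,118.27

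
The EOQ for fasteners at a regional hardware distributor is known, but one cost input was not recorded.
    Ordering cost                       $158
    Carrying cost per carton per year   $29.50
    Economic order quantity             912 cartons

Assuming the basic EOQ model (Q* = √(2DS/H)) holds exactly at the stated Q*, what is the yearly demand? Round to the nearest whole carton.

77,647 cartons per year

From Q* = √(2DS/H) ⇒ Q*² = 2DS/H.
D = Q²H / (2S) = 912² × 29.5 / (2 × 158) = 77,646.99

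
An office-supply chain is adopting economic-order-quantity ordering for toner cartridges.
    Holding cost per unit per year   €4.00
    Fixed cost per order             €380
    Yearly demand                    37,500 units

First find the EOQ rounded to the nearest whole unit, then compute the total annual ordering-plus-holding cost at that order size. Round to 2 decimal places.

Q* = √(2·D·S / H) = √(2·37,500·380 / 4) = √7,125,000.0 ≈ 2,669.27 → Q = 2,669 units
Orders/yr = 37,500/2,669 = 14.050; ordering cost = 14.050 × €380 = €5,339.08
Average inventory = 2,669/2 = 1334.5; holding cost = 1334.5 × €4 = €5,338.00
Total = €5,339.08 + €5,338.00 = €10,677.08

€10,677.08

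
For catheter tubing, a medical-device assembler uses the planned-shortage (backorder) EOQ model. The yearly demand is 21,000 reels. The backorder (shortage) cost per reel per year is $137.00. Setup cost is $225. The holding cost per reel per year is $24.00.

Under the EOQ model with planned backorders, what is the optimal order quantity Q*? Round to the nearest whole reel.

Basic EOQ = √(2·21,000·225/24) = 627.495
Backorder adjustment √((H+b)/b) = √((24+137)/137) = 1.0841
Q* = 627.495 × 1.0841 ≈ 680.24

680 reels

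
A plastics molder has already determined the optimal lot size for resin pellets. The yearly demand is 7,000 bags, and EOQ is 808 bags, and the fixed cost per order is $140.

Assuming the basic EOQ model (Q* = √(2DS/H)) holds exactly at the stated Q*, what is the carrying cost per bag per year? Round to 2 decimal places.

$3.00

From Q* = √(2DS/H) ⇒ Q*² = 2DS/H.
H = 2DS / Q² = 2 × 7,000 × 140 / 808² = 3.0022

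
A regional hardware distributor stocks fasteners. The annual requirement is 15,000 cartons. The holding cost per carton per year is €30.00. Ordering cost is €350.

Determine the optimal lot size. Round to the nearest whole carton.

592 cartons

2DS/H = 2·15,000·350/30 = 350,000.00
EOQ = √350,000.00 ≈ 591.61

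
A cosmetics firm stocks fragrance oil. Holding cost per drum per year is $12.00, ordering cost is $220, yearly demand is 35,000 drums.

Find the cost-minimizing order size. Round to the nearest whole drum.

1,133 drums

Q* = √(2·D·S / H) = √(2·35,000·220 / 12) = √1,283,333.3 ≈ 1,132.84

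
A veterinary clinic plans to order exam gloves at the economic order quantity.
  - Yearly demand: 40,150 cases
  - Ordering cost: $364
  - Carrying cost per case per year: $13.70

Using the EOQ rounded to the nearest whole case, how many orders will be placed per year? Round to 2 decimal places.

27.48 orders per year

EOQ = √(2DS/H) = √(2 × 40,150 × 364 / 13.7)
    = √(2,133,518.25) ≈ 1,460.66 → Q = 1,461
Orders per year = D/Q = 40,150 / 1,461 = 27.481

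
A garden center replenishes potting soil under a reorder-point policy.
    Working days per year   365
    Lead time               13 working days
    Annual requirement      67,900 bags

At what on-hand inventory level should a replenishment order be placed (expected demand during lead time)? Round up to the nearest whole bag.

2,419 bags

Daily demand d = 67,900 / 365 = 186.027 bags/day
Demand during lead time = 186.027 × 13 = 2,418.36
Reorder point = 2,418.36 → round up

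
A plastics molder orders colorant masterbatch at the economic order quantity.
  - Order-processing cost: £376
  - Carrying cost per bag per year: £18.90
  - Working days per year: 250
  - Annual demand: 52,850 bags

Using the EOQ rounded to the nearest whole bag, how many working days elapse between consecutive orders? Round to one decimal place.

6.9 days

2DS/H = 2·52,850·376/18.9 = 2,102,814.81
EOQ = √2,102,814.81 ≈ 1,450.11 → Q = 1,450 bags
Days between orders = 250 / (D/Q) = 250 / 36.448 ≈ 6.859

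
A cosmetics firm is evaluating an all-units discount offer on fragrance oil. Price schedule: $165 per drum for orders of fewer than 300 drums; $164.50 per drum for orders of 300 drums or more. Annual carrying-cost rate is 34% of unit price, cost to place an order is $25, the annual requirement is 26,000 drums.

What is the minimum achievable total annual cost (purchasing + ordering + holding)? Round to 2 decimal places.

H₁ = 34%×$165 = $56.1000;  H₂ = 34%×$164.50 = $55.9300
EOQ₁ = √(2×26,000×25/56.1000) = 152.23  (< 300, feasible at tier 1)
EOQ₂ = √(2×26,000×25/55.9300) = 152.46  (< 300 → use Q = 300 at tier-2 price)
TC(tier 1 (EOQ₁), Q≈152.2) = $4,298,539.91
TC(tier 2, Q≈300.0) = $4,287,556.17
Minimum at tier 2: $4,287,556.17

$4,287,556.17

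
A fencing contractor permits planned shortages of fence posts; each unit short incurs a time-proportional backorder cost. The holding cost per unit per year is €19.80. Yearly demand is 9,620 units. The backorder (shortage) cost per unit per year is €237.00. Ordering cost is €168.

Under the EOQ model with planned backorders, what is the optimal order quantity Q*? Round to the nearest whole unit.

Q* = √(2DS/H) · √((H + b)/b)
   = √(2 × 9,620 × 168 / 19.8) · √((19.8 + 237) / 237)
   = 404.040 × 1.0409 ≈ 420.58

421 units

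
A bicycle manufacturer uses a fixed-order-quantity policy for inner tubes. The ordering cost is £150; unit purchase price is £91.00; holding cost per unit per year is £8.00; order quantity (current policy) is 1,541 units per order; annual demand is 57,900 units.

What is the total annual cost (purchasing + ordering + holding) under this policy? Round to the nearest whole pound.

£5,280,700

Orders/yr = 57,900/1,541 = 37.573; ordering cost = 37.573 × £150 = £5,635.95
Average inventory = 1,541/2 = 770.5; holding cost = 770.5 × £8 = £6,164.00
Purchase cost = D·C = 57,900 × 91 = £5,268,900.00
Total = £5,635.95 + £6,164.00 + £5,268,900.00 = £5,280,699.95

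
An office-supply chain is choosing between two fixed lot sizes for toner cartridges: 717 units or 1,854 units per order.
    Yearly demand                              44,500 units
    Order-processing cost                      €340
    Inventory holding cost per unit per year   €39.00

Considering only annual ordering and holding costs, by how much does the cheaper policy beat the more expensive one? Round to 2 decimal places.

€9,230.42

For each Q, cost = (D/Q)·S + (Q/2)·H.
TC(717) = (44,500/717)×340 + (717/2)×39 = €35,083.31
TC(1,854) = (44,500/1,854)×340 + (1,854/2)×39 = €44,313.73
Lots of 717 are cheaper by €9,230.42.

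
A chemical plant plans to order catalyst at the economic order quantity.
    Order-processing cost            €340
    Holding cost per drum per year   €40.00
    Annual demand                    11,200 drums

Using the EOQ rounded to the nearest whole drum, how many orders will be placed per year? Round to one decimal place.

2DS/H = 2·11,200·340/40 = 190,400.00
EOQ = √190,400.00 ≈ 436.35 → Q = 436
Orders per year = D/Q = 11,200 / 436 = 25.688

25.7 orders per year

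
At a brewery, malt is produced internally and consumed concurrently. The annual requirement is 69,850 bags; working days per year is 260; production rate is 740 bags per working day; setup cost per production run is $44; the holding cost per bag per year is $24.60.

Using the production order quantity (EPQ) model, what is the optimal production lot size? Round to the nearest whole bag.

Daily demand d = 69,850/260 = 268.654; p = 740; 1 − d/p = 0.63695
EPQ = √(2DS / (H(1 − d/p)))
    = √(2 × 69,850 × 44 / (24.6 × 0.63695)) ≈ 626.33

626 bags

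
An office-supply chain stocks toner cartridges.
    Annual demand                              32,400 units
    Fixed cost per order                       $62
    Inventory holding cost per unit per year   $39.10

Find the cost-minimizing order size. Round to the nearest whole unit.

2DS/H = 2·32,400·62/39.1 = 102,751.92
EOQ = √102,751.92 ≈ 320.55

321 units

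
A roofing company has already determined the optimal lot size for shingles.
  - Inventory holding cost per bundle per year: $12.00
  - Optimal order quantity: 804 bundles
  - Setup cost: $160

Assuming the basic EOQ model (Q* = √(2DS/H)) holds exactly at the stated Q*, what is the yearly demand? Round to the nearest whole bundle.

24,241 bundles per year

From Q* = √(2DS/H) ⇒ Q*² = 2DS/H.
D = Q²H / (2S) = 804² × 12 / (2 × 160) = 24,240.60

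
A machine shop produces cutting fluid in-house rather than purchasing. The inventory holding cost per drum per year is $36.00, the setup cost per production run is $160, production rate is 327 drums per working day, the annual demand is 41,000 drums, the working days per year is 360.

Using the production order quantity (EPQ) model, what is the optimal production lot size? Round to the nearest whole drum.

d = 41,000/360 = 113.8889 drums/day;  effective holding cost H(1 − d/p) = 36·(1 − 113.8889/327) = 23.46177
Q* = √(2DS / H_eff) = √(2·41,000·160 / 23.46177) ≈ 747.80

748 drums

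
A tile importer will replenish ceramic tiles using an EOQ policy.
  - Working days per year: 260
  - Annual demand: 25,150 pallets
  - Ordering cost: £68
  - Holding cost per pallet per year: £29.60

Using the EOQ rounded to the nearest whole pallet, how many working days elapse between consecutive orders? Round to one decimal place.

2DS/H = 2·25,150·68/29.6 = 115,554.05
EOQ = √115,554.05 ≈ 339.93 → Q = 340 pallets
Cycle time = (working days × Q)/D = (260 × 340) / 25,150 = 3.515 days

3.5 days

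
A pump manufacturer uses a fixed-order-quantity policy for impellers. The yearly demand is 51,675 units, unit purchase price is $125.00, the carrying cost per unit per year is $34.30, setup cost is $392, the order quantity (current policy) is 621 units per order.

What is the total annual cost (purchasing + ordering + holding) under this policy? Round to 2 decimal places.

Ordering: D/Q × S = 51,675/621 × $392 = $32,619.32
Holding:  Q/2 × H = 621/2 × $34.3 = $10,650.15
Purchase cost = D·C = 51,675 × 125 = $6,459,375.00
Total = $32,619.32 + $10,650.15 + $6,459,375.00 = $6,502,644.47

$6,502,644.47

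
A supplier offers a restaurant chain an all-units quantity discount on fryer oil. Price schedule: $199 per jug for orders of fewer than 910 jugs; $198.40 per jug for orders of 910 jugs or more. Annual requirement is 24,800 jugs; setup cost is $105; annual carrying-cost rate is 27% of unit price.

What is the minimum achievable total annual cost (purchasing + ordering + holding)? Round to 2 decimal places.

H₁ = 27%×$199 = $53.7300;  H₂ = 27%×$198.40 = $53.5680
EOQ₁ = √(2×24,800×105/53.7300) = 311.33  (< 910, feasible at tier 1)
EOQ₂ = √(2×24,800×105/53.5680) = 311.80  (< 910 → use Q = 910 at tier-2 price)
TC(tier 1 (EOQ₁), Q≈311.3) = $4,951,928.00
TC(tier 2, Q≈910.0) = $4,947,554.98
Minimum at tier 2: $4,947,554.98

$4,947,554.98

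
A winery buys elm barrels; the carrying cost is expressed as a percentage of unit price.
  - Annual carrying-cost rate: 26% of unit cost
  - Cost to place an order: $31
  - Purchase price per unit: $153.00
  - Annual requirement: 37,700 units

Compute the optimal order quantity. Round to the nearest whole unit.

242 units

Holding cost per unit per year: H = 26% × $153 = $39.7800
Q* = √(2·D·S / H) = √(2·37,700·31 / 39.78) = √58,758.2 ≈ 242.40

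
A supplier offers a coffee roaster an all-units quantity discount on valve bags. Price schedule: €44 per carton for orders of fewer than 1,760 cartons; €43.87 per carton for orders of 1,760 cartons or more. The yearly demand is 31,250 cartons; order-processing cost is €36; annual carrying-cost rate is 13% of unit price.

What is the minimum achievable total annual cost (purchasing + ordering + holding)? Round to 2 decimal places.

€1,376,595.43

H₁ = 13%×€44 = €5.7200;  H₂ = 13%×€43.87 = €5.7031
EOQ₁ = √(2×31,250×36/5.7200) = 627.18  (< 1,760, feasible at tier 1)
EOQ₂ = √(2×31,250×36/5.7031) = 628.11  (< 1,760 → use Q = 1,760 at tier-2 price)
TC(tier 1 (EOQ₁), Q≈627.2) = €1,378,587.48
TC(tier 2, Q≈1,760.0) = €1,376,595.43
Minimum at tier 2: €1,376,595.43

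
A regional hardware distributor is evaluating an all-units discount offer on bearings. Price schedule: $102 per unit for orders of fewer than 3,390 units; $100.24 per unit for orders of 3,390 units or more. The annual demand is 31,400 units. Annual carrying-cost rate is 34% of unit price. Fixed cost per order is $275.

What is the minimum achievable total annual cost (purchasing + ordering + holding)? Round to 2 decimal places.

$3,207,851.51

H₁ = 34%×$102 = $34.6800;  H₂ = 34%×$100.24 = $34.0816
EOQ₁ = √(2×31,400×275/34.6800) = 705.68  (< 3,390, feasible at tier 1)
EOQ₂ = √(2×31,400×275/34.0816) = 711.85  (< 3,390 → use Q = 3,390 at tier-2 price)
TC(tier 1 (EOQ₁), Q≈705.7) = $3,227,272.92
TC(tier 2, Q≈3,390.0) = $3,207,851.51
Minimum at tier 2: $3,207,851.51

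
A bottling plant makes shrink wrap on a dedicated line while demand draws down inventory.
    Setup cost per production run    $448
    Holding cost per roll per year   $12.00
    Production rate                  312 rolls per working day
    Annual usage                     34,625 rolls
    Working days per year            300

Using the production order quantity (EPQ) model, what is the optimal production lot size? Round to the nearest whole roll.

2,026 rolls

d = 34,625/300 = 115.4167 rolls/day;  effective holding cost H(1 − d/p) = 12·(1 − 115.4167/312) = 7.56090
Q* = √(2DS / H_eff) = √(2·34,625·448 / 7.56090) ≈ 2,025.64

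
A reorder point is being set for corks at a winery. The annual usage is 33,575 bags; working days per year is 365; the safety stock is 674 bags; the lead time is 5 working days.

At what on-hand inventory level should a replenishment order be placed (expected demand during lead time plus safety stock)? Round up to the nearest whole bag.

Daily demand d = 33,575 / 365 = 91.986 bags/day
Demand during lead time = 91.986 × 5 = 459.93
Reorder point = 459.93 + 674 = 1,133.93 → round up

1,134 bags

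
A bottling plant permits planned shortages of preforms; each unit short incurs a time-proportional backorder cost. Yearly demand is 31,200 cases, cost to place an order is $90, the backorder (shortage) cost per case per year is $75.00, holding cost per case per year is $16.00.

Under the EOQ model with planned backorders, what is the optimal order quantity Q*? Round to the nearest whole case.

653 cases

Q* = √(2DS/H) · √((H + b)/b)
   = √(2 × 31,200 × 90 / 16) · √((16 + 75) / 75)
   = 592.453 × 1.1015 ≈ 652.59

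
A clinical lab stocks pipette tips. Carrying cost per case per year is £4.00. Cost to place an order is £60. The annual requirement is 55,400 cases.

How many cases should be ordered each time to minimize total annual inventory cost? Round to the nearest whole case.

Optimal lot size Q* = (2 × 55,400 × £60 / £4)^½ ≈ 1,289.19

1,289 cases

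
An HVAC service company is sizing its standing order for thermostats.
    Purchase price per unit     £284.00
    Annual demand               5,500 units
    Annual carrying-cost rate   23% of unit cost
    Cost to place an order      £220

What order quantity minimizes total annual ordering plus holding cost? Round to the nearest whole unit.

Holding cost per unit per year: H = 23% × £284 = £65.3200
2DS/H = 2·5,500·220/65.32 = 37,048.38
EOQ = √37,048.38 ≈ 192.48

192 units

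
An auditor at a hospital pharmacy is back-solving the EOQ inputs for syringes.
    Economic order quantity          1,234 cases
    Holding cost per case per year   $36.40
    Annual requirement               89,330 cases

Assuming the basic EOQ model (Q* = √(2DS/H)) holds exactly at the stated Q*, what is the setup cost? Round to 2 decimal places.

Since Q* = (2DS/H)^½, squaring gives Q*²·H = 2DS.
S = Q²H / (2D) = 1,234² × 36.4 / (2 × 89,330) = 310.2447

$310.24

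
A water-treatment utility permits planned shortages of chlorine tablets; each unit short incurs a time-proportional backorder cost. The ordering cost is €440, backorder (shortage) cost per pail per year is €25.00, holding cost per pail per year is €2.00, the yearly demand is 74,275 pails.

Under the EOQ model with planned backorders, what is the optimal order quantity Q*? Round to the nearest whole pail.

Basic EOQ = √(2·74,275·440/2) = 5,716.730
Backorder adjustment √((H+b)/b) = √((2+25)/25) = 1.0392
Q* = 5,716.730 × 1.0392 ≈ 5,941.00

5,941 pails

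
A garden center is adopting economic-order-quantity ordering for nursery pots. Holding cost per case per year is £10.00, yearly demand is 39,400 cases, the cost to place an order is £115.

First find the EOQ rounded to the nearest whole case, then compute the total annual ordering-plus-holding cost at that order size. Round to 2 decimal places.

Optimal lot size Q* = (2 × 39,400 × £115 / £10)^½ ≈ 951.95 → Q = 952 cases
Orders/yr = 39,400/952 = 41.387; ordering cost = 41.387 × £115 = £4,759.45
Average inventory = 952/2 = 476; holding cost = 476 × £10 = £4,760.00
Total = £4,759.45 + £4,760.00 = £9,519.45

£9,519.45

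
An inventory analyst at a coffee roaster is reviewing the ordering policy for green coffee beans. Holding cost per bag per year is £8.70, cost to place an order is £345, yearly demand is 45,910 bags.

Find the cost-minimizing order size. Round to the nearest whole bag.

2DS/H = 2·45,910·345/8.7 = 3,641,137.93
EOQ = √3,641,137.93 ≈ 1,908.18

1,908 bags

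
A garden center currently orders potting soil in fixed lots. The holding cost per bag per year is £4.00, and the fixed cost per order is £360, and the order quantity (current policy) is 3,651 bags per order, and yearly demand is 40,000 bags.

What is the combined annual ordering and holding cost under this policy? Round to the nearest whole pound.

Annual ordering cost = (D/Q)·S = (40,000/3,651) × 360 = £3,944.12
Annual holding cost  = (Q/2)·H = (3,651/2) × 4 = £7,302.00
Total = £3,944.12 + £7,302.00 = £11,246.12

£11,246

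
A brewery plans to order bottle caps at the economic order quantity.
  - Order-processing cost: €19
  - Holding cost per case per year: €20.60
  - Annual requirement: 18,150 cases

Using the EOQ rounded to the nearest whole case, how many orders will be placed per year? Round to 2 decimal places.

2DS/H = 2·18,150·19/20.6 = 33,480.58
EOQ = √33,480.58 ≈ 182.98 → Q = 183
Orders per year = D/Q = 18,150 / 183 = 99.180

99.18 orders per year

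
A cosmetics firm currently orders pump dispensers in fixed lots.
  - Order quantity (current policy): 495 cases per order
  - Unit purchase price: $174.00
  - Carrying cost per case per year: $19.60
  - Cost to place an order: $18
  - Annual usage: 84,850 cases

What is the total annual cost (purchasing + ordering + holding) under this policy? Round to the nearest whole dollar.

Ordering: D/Q × S = 84,850/495 × $18 = $3,085.45
Holding:  Q/2 × H = 495/2 × $19.6 = $4,851.00
Purchase cost = D·C = 84,850 × 174 = $14,763,900.00
Total = $3,085.45 + $4,851.00 + $14,763,900.00 = $14,771,836.45

$14,771,836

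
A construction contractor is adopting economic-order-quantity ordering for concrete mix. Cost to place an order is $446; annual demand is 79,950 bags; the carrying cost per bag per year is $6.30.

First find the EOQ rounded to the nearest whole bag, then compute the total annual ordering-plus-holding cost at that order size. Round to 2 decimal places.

EOQ = √(2DS/H) = √(2 × 79,950 × 446 / 6.3)
    = √(11,319,904.76) ≈ 3,364.51 → Q = 3,365 bags
Ordering: D/Q × S = 79,950/3,365 × $446 = $10,596.64
Holding:  Q/2 × H = 3,365/2 × $6.3 = $10,599.75
Total = $10,596.64 + $10,599.75 = $21,196.39

$21,196.39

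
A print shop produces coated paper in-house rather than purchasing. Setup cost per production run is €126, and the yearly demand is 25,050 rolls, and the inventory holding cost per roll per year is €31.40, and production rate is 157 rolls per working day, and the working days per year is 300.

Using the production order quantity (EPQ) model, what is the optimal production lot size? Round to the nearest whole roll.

Daily demand d = 25,050/300 = 83.500; p = 157; 1 − d/p = 0.46815
EPQ = √(2DS / (H(1 − d/p)))
    = √(2 × 25,050 × 126 / (31.4 × 0.46815)) ≈ 655.31

655 rolls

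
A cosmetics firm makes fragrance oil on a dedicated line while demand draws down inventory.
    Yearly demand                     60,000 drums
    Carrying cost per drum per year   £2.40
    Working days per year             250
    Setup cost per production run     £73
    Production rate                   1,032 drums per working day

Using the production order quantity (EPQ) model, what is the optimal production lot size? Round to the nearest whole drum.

2,181 drums

d = 60,000/250 = 240.0000 drums/day;  effective holding cost H(1 − d/p) = 2.4·(1 − 240.0000/1032) = 1.84186
Q* = √(2DS / H_eff) = √(2·60,000·73 / 1.84186) ≈ 2,180.84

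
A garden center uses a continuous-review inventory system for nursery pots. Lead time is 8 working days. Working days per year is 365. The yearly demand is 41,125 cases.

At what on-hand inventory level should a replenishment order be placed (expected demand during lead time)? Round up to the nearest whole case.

902 cases

Daily demand d = 41,125 / 365 = 112.671 cases/day
Demand during lead time = 112.671 × 8 = 901.37
Reorder point = 901.37 → round up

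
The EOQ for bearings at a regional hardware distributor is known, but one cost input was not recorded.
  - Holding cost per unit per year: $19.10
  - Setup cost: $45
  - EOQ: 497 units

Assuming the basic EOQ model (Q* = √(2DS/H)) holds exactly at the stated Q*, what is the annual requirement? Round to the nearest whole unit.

Since Q* = (2DS/H)^½, squaring gives Q*²·H = 2DS.
D = Q²H / (2S) = 497² × 19.1 / (2 × 45) = 52,420.80

52,421 units per year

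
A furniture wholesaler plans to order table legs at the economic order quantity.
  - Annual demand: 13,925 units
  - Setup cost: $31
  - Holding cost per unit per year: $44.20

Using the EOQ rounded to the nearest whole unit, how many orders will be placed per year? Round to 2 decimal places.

99.46 orders per year

Optimal lot size Q* = (2 × 13,925 × $31 / $44.2)^½ ≈ 139.76 → Q = 140
N = D/Q = 13,925/140 ≈ 99.464 orders/yr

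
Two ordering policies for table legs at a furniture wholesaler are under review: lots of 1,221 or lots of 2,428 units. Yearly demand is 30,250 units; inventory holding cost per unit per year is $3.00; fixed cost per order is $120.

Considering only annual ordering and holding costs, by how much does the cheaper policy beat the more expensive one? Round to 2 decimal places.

For each Q, cost = (D/Q)·S + (Q/2)·H.
TC(1,221) = (30,250/1,221)×120 + (1,221/2)×3 = $4,804.47
TC(2,428) = (30,250/2,428)×120 + (2,428/2)×3 = $5,137.06
Cheaper: Q = 1,221.  Difference = $332.58

$332.58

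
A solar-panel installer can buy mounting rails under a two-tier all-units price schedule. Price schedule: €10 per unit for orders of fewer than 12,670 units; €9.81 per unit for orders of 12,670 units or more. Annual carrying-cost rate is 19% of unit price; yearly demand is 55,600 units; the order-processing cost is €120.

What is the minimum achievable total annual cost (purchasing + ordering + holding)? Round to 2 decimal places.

H₁ = 19%×€10 = €1.9000;  H₂ = 19%×€9.81 = €1.8639
EOQ₁ = √(2×55,600×120/1.9000) = 2,650.12  (< 12,670, feasible at tier 1)
EOQ₂ = √(2×55,600×120/1.8639) = 2,675.66  (< 12,670 → use Q = 12,670 at tier-2 price)
TC(tier 1 (EOQ₁), Q≈2,650.1) = €561,035.24
TC(tier 2, Q≈12,670.0) = €557,770.40
Minimum at tier 2: €557,770.40

€557,770.40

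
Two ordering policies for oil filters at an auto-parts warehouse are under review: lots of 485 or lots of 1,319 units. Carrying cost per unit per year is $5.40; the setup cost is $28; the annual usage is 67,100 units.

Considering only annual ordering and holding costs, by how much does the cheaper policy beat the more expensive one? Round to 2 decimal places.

$197.60

For each Q, cost = (D/Q)·S + (Q/2)·H.
TC(485) = (67,100/485)×28 + (485/2)×5.4 = $5,183.31
TC(1,319) = (67,100/1,319)×28 + (1,319/2)×5.4 = $4,985.71
Cheaper: Q = 1,319.  Difference = $197.60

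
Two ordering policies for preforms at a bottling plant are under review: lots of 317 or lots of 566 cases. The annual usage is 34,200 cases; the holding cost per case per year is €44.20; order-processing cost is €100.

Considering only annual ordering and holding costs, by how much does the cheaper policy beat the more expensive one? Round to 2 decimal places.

€756.66

For each Q, cost = (D/Q)·S + (Q/2)·H.
TC(317) = (34,200/317)×100 + (317/2)×44.2 = €17,794.34
TC(566) = (34,200/566)×100 + (566/2)×44.2 = €18,551.00
|ΔTC| = |€17,794.34 − €18,551.00| = €756.66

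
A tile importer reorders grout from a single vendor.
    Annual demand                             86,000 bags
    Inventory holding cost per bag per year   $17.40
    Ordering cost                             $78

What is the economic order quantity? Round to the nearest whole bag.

878 bags

Optimal lot size Q* = (2 × 86,000 × $78 / $17.4)^½ ≈ 878.09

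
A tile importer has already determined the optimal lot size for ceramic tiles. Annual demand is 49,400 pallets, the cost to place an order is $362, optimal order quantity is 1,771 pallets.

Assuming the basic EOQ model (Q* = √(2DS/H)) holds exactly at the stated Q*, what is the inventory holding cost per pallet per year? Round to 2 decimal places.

$11.40

EOQ relation: Q² = 2DS/H, so rearrange for the unknown.
H = 2DS / Q² = 2 × 49,400 × 362 / 1,771² = 11.4032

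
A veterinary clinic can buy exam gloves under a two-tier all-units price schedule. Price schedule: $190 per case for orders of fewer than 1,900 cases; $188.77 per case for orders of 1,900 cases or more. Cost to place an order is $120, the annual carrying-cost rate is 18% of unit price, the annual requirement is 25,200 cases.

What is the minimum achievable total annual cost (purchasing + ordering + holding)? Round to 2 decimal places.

H₁ = 18%×$190 = $34.2000;  H₂ = 18%×$188.77 = $33.9786
EOQ₁ = √(2×25,200×120/34.2000) = 420.53  (< 1,900, feasible at tier 1)
EOQ₂ = √(2×25,200×120/33.9786) = 421.89  (< 1,900 → use Q = 1,900 at tier-2 price)
TC(tier 1 (EOQ₁), Q≈420.5) = $4,802,381.99
TC(tier 2, Q≈1,900.0) = $4,790,875.25
Minimum at tier 2: $4,790,875.25

$4,790,875.25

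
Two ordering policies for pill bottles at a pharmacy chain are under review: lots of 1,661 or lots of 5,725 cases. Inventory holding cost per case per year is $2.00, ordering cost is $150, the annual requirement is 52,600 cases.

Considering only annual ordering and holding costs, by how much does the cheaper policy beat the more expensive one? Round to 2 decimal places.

$692.02

For each Q, cost = (D/Q)·S + (Q/2)·H.
TC(1,661) = (52,600/1,661)×150 + (1,661/2)×2 = $6,411.15
TC(5,725) = (52,600/5,725)×150 + (5,725/2)×2 = $7,103.17
Cheaper: Q = 1,661.  Difference = $692.02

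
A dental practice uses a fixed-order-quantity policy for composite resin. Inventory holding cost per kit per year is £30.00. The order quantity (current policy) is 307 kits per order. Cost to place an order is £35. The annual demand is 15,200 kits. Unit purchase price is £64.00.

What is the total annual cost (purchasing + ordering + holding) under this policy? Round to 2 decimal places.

Orders/yr = 15,200/307 = 49.511; ordering cost = 49.511 × £35 = £1,732.90
Average inventory = 307/2 = 153.5; holding cost = 153.5 × £30 = £4,605.00
Purchase cost = D·C = 15,200 × 64 = £972,800.00
Total = £1,732.90 + £4,605.00 + £972,800.00 = £979,137.90

£979,137.90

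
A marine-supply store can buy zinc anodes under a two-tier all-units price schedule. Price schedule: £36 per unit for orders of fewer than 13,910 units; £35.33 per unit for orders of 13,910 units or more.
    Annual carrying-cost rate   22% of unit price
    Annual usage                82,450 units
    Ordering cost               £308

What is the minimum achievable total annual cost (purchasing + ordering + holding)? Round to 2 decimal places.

£2,968,842.57

H₁ = 22%×£36 = £7.9200;  H₂ = 22%×£35.33 = £7.7726
EOQ₁ = √(2×82,450×308/7.9200) = 2,532.35  (< 13,910, feasible at tier 1)
EOQ₂ = √(2×82,450×308/7.7726) = 2,556.25  (< 13,910 → use Q = 13,910 at tier-2 price)
TC(tier 1 (EOQ₁), Q≈2,532.3) = £2,988,256.18
TC(tier 2, Q≈13,910.0) = £2,968,842.57
Minimum at tier 2: £2,968,842.57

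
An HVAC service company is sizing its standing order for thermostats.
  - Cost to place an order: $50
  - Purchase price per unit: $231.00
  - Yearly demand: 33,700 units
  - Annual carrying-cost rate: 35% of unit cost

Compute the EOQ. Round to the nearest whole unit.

204 units

Holding cost per unit per year: H = 35% × $231 = $80.8500
EOQ = √(2DS/H) = √(2 × 33,700 × 50 / 80.85)
    = √(41,682.13) ≈ 204.16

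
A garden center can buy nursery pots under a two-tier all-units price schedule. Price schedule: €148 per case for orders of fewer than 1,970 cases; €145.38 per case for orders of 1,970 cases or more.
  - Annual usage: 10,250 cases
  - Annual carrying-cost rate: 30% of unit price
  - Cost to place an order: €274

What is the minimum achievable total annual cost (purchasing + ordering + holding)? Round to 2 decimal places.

H₁ = 30%×€148 = €44.4000;  H₂ = 30%×€145.38 = €43.6140
EOQ₁ = √(2×10,250×274/44.4000) = 355.68  (< 1,970, feasible at tier 1)
EOQ₂ = √(2×10,250×274/43.6140) = 358.87  (< 1,970 → use Q = 1,970 at tier-2 price)
TC(tier 1 (EOQ₁), Q≈355.7) = €1,532,792.24
TC(tier 2, Q≈1,970.0) = €1,534,530.42
Minimum at tier 1 (EOQ₁): €1,532,792.24

€1,532,792.24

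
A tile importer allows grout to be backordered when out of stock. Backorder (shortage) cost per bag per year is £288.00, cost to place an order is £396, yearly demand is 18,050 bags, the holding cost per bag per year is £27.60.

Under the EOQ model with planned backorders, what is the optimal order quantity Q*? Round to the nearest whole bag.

753 bags

Q* = √(2DS/H) · √((H + b)/b)
   = √(2 × 18,050 × 396 / 27.6) · √((27.6 + 288) / 288)
   = 719.692 × 1.0468 ≈ 753.39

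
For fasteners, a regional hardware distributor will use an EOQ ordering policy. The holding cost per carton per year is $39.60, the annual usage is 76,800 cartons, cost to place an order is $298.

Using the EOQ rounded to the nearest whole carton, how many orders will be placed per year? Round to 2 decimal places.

71.44 orders per year

Optimal lot size Q* = (2 × 76,800 × $298 / $39.6)^½ ≈ 1,075.12 → Q = 1,075
Orders per year = D/Q = 76,800 / 1,075 = 71.442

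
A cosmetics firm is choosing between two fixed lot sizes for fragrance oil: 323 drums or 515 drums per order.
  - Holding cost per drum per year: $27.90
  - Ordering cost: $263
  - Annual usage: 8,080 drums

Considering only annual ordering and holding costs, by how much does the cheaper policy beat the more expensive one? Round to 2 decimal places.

TC(Q) = (D/Q)S + (Q/2)H
TC(323) = (8,080/323)×263 + (323/2)×27.9 = $11,084.92
TC(515) = (8,080/515)×263 + (515/2)×27.9 = $11,310.54
Cheaper: Q = 323.  Difference = $225.62

$225.62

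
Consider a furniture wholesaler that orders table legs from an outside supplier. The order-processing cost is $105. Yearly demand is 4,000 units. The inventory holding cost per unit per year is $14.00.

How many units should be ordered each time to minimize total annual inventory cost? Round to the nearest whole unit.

2DS/H = 2·4,000·105/14 = 60,000.00
EOQ = √60,000.00 ≈ 244.95

245 units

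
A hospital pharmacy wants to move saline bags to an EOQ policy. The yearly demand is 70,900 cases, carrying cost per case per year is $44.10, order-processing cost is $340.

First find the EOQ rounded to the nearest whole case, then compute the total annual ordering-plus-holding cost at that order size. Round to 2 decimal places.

Optimal lot size Q* = (2 × 70,900 × $340 / $44.1)^½ ≈ 1,045.58 → Q = 1,046 cases
Orders/yr = 70,900/1,046 = 67.782; ordering cost = 67.782 × $340 = $23,045.89
Average inventory = 1,046/2 = 523; holding cost = 523 × $44.1 = $23,064.30
Total = $23,045.89 + $23,064.30 = $46,110.19

$46,110.19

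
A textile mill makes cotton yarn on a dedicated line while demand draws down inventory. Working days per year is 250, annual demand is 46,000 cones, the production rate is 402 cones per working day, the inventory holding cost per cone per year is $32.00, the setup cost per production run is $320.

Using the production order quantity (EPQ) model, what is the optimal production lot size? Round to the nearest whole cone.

d = 46,000/250 = 184.0000 cones/day;  effective holding cost H(1 − d/p) = 32·(1 − 184.0000/402) = 17.35323
Q* = √(2DS / H_eff) = √(2·46,000·320 / 17.35323) ≈ 1,302.50

1,303 cones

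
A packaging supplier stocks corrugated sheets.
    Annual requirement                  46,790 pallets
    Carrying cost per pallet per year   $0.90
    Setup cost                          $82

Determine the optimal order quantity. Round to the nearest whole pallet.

Q* = √(2·D·S / H) = √(2·46,790·82 / 0.9) = √8,526,177.8 ≈ 2,919.96

2,920 pallets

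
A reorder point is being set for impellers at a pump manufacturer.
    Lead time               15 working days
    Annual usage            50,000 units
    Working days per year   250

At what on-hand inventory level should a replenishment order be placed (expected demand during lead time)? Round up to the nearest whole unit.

Daily demand d = 50,000 / 250 = 200.000 units/day
Demand during lead time = 200.000 × 15 = 3,000.00
Reorder point = 3,000.00 → round up

3,000 units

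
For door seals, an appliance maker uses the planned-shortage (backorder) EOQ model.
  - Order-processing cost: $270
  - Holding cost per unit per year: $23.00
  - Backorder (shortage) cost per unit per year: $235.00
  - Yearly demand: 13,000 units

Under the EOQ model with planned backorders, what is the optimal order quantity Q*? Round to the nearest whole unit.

Q* = √(2DS/H) · √((H + b)/b)
   = √(2 × 13,000 × 270 / 23) · √((23 + 235) / 235)
   = 552.465 × 1.0478 ≈ 578.87

579 units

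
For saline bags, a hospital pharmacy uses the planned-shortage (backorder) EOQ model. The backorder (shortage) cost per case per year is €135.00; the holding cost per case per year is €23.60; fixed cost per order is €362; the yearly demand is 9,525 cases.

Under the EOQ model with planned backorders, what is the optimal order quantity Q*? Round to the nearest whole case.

586 cases

Basic EOQ = √(2·9,525·362/23.6) = 540.562
Backorder adjustment √((H+b)/b) = √((23.6+135)/135) = 1.0839
Q* = 540.562 × 1.0839 ≈ 585.91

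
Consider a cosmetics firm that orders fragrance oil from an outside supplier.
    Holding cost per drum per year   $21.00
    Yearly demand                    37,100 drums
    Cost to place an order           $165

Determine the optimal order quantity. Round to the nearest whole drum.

764 drums

2DS/H = 2·37,100·165/21 = 583,000.00
EOQ = √583,000.00 ≈ 763.54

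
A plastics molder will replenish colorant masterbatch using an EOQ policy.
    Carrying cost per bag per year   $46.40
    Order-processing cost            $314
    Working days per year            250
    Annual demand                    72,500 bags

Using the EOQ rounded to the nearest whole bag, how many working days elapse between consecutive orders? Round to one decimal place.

EOQ = √(2DS/H) = √(2 × 72,500 × 314 / 46.4)
    = √(981,250.00) ≈ 990.58 → Q = 991 bags
Cycle time = (working days × Q)/D = (250 × 991) / 72,500 = 3.417 days

3.4 days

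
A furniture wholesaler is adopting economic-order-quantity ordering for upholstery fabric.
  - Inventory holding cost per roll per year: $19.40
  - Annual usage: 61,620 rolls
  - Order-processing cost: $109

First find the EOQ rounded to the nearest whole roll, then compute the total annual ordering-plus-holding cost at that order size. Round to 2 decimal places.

$16,143.21

Q* = √(2·D·S / H) = √(2·61,620·109 / 19.4) = √692,430.9 ≈ 832.12 → Q = 832 rolls
Annual ordering cost = (D/Q)·S = (61,620/832) × 109 = $8,072.81
Annual holding cost  = (Q/2)·H = (832/2) × 19.4 = $8,070.40
Total = $8,072.81 + $8,070.40 = $16,143.21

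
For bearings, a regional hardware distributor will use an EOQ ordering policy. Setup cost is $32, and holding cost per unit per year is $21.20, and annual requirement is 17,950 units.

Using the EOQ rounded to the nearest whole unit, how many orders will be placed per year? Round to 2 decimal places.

Optimal lot size Q* = (2 × 17,950 × $32 / $21.2)^½ ≈ 232.78 → Q = 233
Orders per year = D/Q = 17,950 / 233 = 77.039

77.04 orders per year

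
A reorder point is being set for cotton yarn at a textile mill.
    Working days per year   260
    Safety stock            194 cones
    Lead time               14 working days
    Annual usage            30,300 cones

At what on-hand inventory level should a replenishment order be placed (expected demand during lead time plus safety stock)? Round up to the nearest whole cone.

Daily demand d = 30,300 / 260 = 116.538 cones/day
Demand during lead time = 116.538 × 14 = 1,631.54
Reorder point = 1,631.54 + 194 = 1,825.54 → round up

1,826 cones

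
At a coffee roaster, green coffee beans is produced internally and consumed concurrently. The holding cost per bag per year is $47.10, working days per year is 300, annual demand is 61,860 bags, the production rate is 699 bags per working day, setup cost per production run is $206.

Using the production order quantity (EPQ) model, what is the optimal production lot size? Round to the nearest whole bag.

876 bags

d = 61,860/300 = 206.2000 bags/day;  effective holding cost H(1 − d/p) = 47.1·(1 − 206.2000/699) = 33.20584
Q* = √(2DS / H_eff) = √(2·61,860·206 / 33.20584) ≈ 876.09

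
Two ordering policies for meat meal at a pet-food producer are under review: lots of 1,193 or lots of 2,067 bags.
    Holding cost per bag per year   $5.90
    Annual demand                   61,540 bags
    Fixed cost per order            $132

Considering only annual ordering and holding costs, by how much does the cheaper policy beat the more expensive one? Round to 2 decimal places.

For each Q, cost = (D/Q)·S + (Q/2)·H.
TC(1,193) = (61,540/1,193)×132 + (1,193/2)×5.9 = $10,328.47
TC(2,067) = (61,540/2,067)×132 + (2,067/2)×5.9 = $10,027.64
Lots of 2,067 are cheaper by $300.83.

$300.83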